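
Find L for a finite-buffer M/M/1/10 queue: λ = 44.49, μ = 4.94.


ρ = 44.49/4.94 = 9.0061
L = ρ[1 − (K+1)ρ^K + Kρ^(K+1)] / [(1−ρ)(1−ρ^(K+1))]
Numerator: 9.0061·(1 − 11·3510383529.719281 + 10·31614769886.075066) = 2499486746305.661621
Denominator: (-8.0061)·(-31614769885.075066) = 253110151610.266998
L = 2499486746305.661621/253110151610.266998 = 9.8751

Final: 9.8751


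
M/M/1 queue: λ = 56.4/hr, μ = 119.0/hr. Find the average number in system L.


ρ = λ/μ = 56.4/119.0 = 0.4739
L = ρ/(1−ρ) = 0.4739/(1 − 0.4739) = 0.4739/0.5261 = 0.9010

Final: 0.9010


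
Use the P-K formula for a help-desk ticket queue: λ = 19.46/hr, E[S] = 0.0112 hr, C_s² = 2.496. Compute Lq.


ρ = λ·E[S] = 19.46·0.0112 = 0.2180
Lq = ρ²(1+C_s²)/(2(1−ρ)) = 0.04750·(1+2.496)/(2·0.7820)
= 0.04750·3.4960/1.5641 = 0.10618

Final: 0.10618


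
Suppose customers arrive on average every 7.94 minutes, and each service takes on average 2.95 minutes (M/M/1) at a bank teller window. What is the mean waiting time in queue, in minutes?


λ = 60/7.94 = 7.5567 /hr
μ = 60/2.95 = 20.3390 /hr
ρ = λ/μ = 7.5567/20.3390 = 0.3715
Wq = ρ/(μ−λ) = 0.3715/(20.3390−7.5567) = 0.02907 hr
In minutes: 0.02907·60 = 1.744 min

Final: 1.744 min


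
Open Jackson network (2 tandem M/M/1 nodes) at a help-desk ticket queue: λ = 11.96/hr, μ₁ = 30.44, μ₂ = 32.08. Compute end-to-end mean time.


Each node sees arrival rate λ = 11.96/hr (tandem ⇒ throughput preserved).
W₁ = 1/(μ₁−λ) = 1/(30.44−11.96) = 0.05411 hr
W₂ = 1/(μ₂−λ) = 1/(32.08−11.96) = 0.04970 hr
W_total = W₁ + W₂ = 0.05411 + 0.04970 = 0.10381 hr

Final: 0.10381 hr


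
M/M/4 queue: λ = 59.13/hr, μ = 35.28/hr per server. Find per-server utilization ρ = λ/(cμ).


ρ = λ/(cμ) = 59.13/(4·35.28) = 59.13/141.12 = 0.4190

Final: 0.4190


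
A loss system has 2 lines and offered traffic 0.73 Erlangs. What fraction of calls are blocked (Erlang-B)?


B(c,a) = (a^c/c!) / Σ_{k=0}^{c} a^k/k!
a^2/2! = 0.266450
Σ terms (k=0..2): 1.00000 + 0.73000 + 0.26645 = 1.996450
B = 0.266450/1.996450 = 0.133462

Final: 0.133462


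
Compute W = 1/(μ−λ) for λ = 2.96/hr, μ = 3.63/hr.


W = 1/(μ−λ) = 1/(3.63 − 2.96) = 1/0.6700 = 1.4925 hr

Final: 1.4925 hr


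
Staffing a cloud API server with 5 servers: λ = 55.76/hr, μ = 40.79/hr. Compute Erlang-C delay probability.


a = λ/μ = 1.3670; ρ = a/5 = 0.2734
P₀ = 0.254625 (from M/M/c formula)
C(c,a) = [a^c/(c!(1−ρ))]·P₀ = [4.77359/(120·0.7266)]·0.254625
= 0.05475·0.254625 = 0.013940

Final: 0.013940


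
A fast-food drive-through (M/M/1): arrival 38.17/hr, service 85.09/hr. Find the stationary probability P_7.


ρ = 38.17/85.09 = 0.4486
P_n = (1−ρ)·ρ^n = (1 − 0.4486)·0.4486^7 = 0.5514·0.003655 = 0.002016

Final: 0.002016


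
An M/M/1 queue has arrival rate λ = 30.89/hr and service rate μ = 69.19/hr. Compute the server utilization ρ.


ρ = λ/μ = 30.89/69.19 = 0.4465

Final: 0.4465


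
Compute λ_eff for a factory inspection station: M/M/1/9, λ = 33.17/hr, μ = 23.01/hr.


ρ = 1.4415; P_K = (1−ρ)ρ^9/(1−ρ^10) = 0.314414
λ_eff = λ(1 − P_K) = 33.17·(1 − 0.314414) = 33.17·0.685586 = 22.7409 /hr

Final: 22.7409 /hr


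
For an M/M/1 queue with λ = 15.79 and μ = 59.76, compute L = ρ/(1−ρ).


ρ = λ/μ = 15.79/59.76 = 0.2642
L = ρ/(1−ρ) = 0.2642/(1 − 0.2642) = 0.2642/0.7358 = 0.3591

Final: 0.3591


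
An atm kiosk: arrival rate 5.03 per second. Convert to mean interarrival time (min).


Mean interarrival time = 1/λ = 1/5.03 second = 0.19881 second
In minutes: 0.19881 × 0.0166667 = 0.003313 min

Final: 0.003313 min


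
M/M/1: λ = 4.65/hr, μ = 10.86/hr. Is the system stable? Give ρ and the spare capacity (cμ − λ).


Total capacity cμ = 1·10.86 = 10.86/hr
ρ = λ/(cμ) = 4.65/10.86 = 0.4282
Stable ⇔ ρ < 1: YES
Spare capacity = cμ − λ = 10.86 − 4.65 = 6.21/hr

Final: ρ = 0.4282; stable; margin = 6.21/hr


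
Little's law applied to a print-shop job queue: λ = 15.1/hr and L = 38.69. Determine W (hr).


W = L/λ = 38.69/15.1 = 2.5623 hr

Final: 2.5623 hr


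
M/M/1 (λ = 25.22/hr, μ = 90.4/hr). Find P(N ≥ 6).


ρ = 25.22/90.4 = 0.2790
P(N ≥ n) = ρ^n = 0.2790^6 = 0.0004715

Final: 0.0004715


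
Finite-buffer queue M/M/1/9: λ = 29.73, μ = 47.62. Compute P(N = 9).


ρ = λ/μ = 29.73/47.62 = 0.6243
P_K = (1−ρ)ρ^K/(1−ρ^(K+1)) = (0.3757·0.014410)/(1 − 0.008996)
= 0.005413/0.991004 = 0.005463

Final: 0.005463


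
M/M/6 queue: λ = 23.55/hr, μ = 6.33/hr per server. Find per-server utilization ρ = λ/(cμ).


ρ = λ/(cμ) = 23.55/(6·6.33) = 23.55/37.98 = 0.6201

Final: 0.6201


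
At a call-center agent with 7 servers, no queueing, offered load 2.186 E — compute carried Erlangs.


B(7,2.186) = 0.005328 (Erlang-B)
Carried load = a(1 − B) = 2.186·(1 − 0.005328) = 2.186·0.994672 = 2.1744 E

Final: 2.1744 Erlangs


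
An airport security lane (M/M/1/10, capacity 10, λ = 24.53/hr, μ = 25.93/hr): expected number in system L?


ρ = 24.53/25.93 = 0.9460
L = ρ[1 − (K+1)ρ^K + Kρ^(K+1)] / [(1−ρ)(1−ρ^(K+1))]
Numerator: 0.9460·(1 − 11·0.574051 + 10·0.543057) = 0.109747
Denominator: (0.05399)·(0.456943) = 0.024671
L = 0.109747/0.024671 = 4.4484

Final: 4.4484


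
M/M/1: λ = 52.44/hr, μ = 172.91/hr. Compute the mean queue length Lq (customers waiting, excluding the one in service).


ρ = 52.44/172.91 = 0.3033
Lq = ρ²/(1−ρ) = 0.09198/0.6967 = 0.1320

Final: 0.1320


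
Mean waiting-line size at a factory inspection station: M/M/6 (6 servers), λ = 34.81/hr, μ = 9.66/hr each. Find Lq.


a = λ/μ = 3.6035; ρ = a/6 = 0.6006
P₀ = 0.025908
Lq = P₀·a^c·ρ / (c!·(1−ρ)²) = 0.025908·2189.58284·0.6006/(720·0.15953)
= 0.29661

Final: 0.29661


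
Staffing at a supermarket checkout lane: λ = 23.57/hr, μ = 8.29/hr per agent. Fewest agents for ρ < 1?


Stability requires cμ > λ ⇔ c > λ/μ.
λ/μ = 23.57/8.29 = 2.8432
Minimum integer c = ⌊2.8432⌋ + 1 = 3
Check: 3·8.29 = 24.87 > 23.57, while 2·8.29 = 16.58 ≤ 23.57

Final: 3 servers


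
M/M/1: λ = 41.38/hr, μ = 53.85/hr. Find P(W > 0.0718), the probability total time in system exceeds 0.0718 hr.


W ~ Exponential(μ−λ) for M/M/1.
μ − λ = 53.85 − 41.38 = 12.4700
P(W > t) = e^{−(μ−λ)t} = e^{−0.8953} = 0.408466

Final: 0.408466


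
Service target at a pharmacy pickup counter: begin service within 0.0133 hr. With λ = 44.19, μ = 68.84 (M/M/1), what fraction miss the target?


ρ = 44.19/68.84 = 0.6419
P(Wq > t) = ρ·e^{−(μ−λ)t} = 0.6419·e^{−0.3278}
= 0.6419·0.720475 = 0.462489

Final: 0.462489


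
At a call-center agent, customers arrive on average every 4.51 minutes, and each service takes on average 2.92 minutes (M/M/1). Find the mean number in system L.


λ = 60/4.51 = 13.3038 /hr
μ = 60/2.92 = 20.5479 /hr
ρ = λ/μ = 13.3038/20.5479 = 0.6475
L = ρ/(1−ρ) = 0.6475/0.3525 = 1.8365

Final: 1.8365


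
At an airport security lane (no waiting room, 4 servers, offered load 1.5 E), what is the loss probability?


B(c,a) = (a^c/c!) / Σ_{k=0}^{c} a^k/k!
a^4/4! = 0.210938
Σ terms (k=0..4): 1.00000 + 1.50000 + 1.12500 + 0.56250 + 0.21094 = 4.398438
B = 0.210938/4.398438 = 0.047957

Final: 0.047957


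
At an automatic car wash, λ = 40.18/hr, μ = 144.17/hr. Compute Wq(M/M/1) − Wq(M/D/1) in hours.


ρ = 40.18/144.17 = 0.2787
Wq(M/M/1) = ρ/(μ−λ) = 0.2787/103.99 = 0.002680 hr
Wq(M/D/1) = ρ/(2(μ−λ)) = 0.001340 hr
Savings = 0.002680 − 0.001340 = 0.001340 hr

Final: 0.001340 hr


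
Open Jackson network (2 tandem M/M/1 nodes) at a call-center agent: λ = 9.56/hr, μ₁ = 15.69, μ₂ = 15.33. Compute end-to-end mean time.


Each node sees arrival rate λ = 9.56/hr (tandem ⇒ throughput preserved).
W₁ = 1/(μ₁−λ) = 1/(15.69−9.56) = 0.16313 hr
W₂ = 1/(μ₂−λ) = 1/(15.33−9.56) = 0.17331 hr
W_total = W₁ + W₂ = 0.16313 + 0.17331 = 0.33644 hr

Final: 0.33644 hr


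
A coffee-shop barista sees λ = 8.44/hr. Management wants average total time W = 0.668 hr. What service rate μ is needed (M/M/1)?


W = 1/(μ−λ) ⇒ μ − λ = 1/W = 1/0.668 = 1.4970
μ = λ + 1/W = 8.44 + 1.4970 = 9.9370 per hr

Final: 9.9370 /hr


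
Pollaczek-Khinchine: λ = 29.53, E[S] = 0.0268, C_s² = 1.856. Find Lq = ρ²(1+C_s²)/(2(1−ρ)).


ρ = λ·E[S] = 29.53·0.0268 = 0.7914
Lq = ρ²(1+C_s²)/(2(1−ρ)) = 0.6263·(1+1.856)/(2·0.2086)
= 0.6263·2.8560/0.4172 = 4.28764

Final: 4.28764


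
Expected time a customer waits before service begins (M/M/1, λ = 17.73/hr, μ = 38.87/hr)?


ρ = 17.73/38.87 = 0.4561
Wq = ρ/(μ−λ) = 0.4561/(38.87 − 17.73) = 0.4561/21.14 = 0.02158 hr

Final: 0.02158 hr


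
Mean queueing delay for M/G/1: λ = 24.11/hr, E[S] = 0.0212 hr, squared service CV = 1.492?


ρ = λ·E[S] = 24.11·0.0212 = 0.5111
E[S²] = E[S]²(1+C_s²) = 0.0212²·(1+1.492) = 0.001120
Wq = λ·E[S²]/(2(1−ρ)) = 24.11·0.001120/(2·0.4889) = 0.02762 hr

Final: 0.02762 hr


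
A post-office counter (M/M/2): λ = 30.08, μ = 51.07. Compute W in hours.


a = 0.5890; ρ = 0.2945; P₀ = 0.545001
Lq = P₀·a^c·ρ/(c!(1−ρ)²) = 0.05593
Wq = Lq/λ = 0.05593/30.08 = 0.001860 hr
W = Wq + 1/μ = 0.001860 + 0.01958 = 0.02144 hr

Final: 0.02144 hr


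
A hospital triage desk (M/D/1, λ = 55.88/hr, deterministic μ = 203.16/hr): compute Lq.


ρ = 55.88/203.16 = 0.2751
M/D/1: Lq = ρ²/(2(1−ρ)) = 0.07565/(2·0.7249) = 0.05218

Final: 0.05218


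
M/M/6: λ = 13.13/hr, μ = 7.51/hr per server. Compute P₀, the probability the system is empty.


a = λ/μ = 13.13/7.51 = 1.7483; ρ = a/c = 0.2914
Σ_{k=0}^{5} a^k/k! (terms k=0..5) = 1.00000 + 1.74834 + 1.52834 + 0.89068 + 0.38930 + 0.13613 = 5.69279
Tail: a^6/(6!(1−ρ)) = 28.55938/(720·0.7086) = 0.05598
P₀ = 1/(5.69279 + 0.05598) = 1/5.74876 = 0.173950

Final: 0.173950


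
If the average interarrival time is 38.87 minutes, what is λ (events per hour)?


λ = 1/(interarrival time) in consistent units.
1 hour = 60 min, so λ = 60/38.87 = 1.5436 per hour

Final: 1.5436 /hr


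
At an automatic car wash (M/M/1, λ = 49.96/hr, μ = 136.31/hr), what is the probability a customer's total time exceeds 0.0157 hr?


W ~ Exponential(μ−λ) for M/M/1.
μ − λ = 136.31 − 49.96 = 86.3500
P(W > t) = e^{−(μ−λ)t} = e^{−1.3557} = 0.257768

Final: 0.257768


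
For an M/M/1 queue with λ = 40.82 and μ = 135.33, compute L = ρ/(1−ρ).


ρ = λ/μ = 40.82/135.33 = 0.3016
L = ρ/(1−ρ) = 0.3016/(1 − 0.3016) = 0.3016/0.6984 = 0.4319

Final: 0.4319


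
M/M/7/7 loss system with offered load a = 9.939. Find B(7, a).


B(c,a) = (a^c/c!) / Σ_{k=0}^{c} a^k/k!
a^7/7! = 1900.939512
Σ terms (k=0..7): 1.00000 + 9.93900 + 49.39186 + 163.63523 + 406.59265 + 808.22486 + 1338.82449 + 1900.93951 = 4678.547605
B = 1900.939512/4678.547605 = 0.406310

Final: 0.406310


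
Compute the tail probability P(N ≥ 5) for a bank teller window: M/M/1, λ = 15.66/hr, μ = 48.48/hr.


ρ = 15.66/48.48 = 0.3230
P(N ≥ n) = ρ^n = 0.3230^5 = 0.003517

Final: 0.003517


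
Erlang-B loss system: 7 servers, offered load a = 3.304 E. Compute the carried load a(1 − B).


B(7,3.304) = 0.031965 (Erlang-B)
Carried load = a(1 − B) = 3.304·(1 − 0.031965) = 3.304·0.968035 = 3.1984 E

Final: 3.1984 Erlangs


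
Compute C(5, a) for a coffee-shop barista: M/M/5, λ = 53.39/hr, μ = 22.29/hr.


a = λ/μ = 2.3952; ρ = a/5 = 0.4790
P₀ = 0.089391 (from M/M/c formula)
C(c,a) = [a^c/(c!(1−ρ))]·P₀ = [78.84048/(120·0.5210)]·0.089391
= 1.26116·0.089391 = 0.112737

Final: 0.112737


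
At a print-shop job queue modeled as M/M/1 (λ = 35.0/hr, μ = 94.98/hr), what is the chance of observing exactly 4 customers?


ρ = 35.0/94.98 = 0.3685
P_n = (1−ρ)·ρ^n = (1 − 0.3685)·0.3685^4 = 0.6315·0.018439 = 0.011644

Final: 0.011644


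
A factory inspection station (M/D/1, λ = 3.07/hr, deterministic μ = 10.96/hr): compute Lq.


ρ = 3.07/10.96 = 0.2801
M/D/1: Lq = ρ²/(2(1−ρ)) = 0.07846/(2·0.7199) = 0.05450

Final: 0.05450


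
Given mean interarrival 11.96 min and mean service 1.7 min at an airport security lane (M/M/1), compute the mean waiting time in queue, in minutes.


λ = 60/11.96 = 5.0167 /hr
μ = 60/1.7 = 35.2941 /hr
ρ = λ/μ = 5.0167/35.2941 = 0.1421
Wq = ρ/(μ−λ) = 0.1421/(35.2941−5.0167) = 0.004695 hr
In minutes: 0.004695·60 = 0.2817 min

Final: 0.2817 min


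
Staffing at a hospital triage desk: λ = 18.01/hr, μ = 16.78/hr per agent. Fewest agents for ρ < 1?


Stability requires cμ > λ ⇔ c > λ/μ.
λ/μ = 18.01/16.78 = 1.0733
Minimum integer c = ⌊1.0733⌋ + 1 = 2
Check: 2·16.78 = 33.56 > 18.01, while 1·16.78 = 16.78 ≤ 18.01

Final: 2 servers


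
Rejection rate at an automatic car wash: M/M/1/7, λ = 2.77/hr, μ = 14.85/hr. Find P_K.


ρ = λ/μ = 2.77/14.85 = 0.1865
P_K = (1−ρ)ρ^K/(1−ρ^(K+1)) = (0.8135·0.000007857)/(1 − 0.000001466)
= 0.000006392/0.999999 = 0.000006392

Final: 0.000006392


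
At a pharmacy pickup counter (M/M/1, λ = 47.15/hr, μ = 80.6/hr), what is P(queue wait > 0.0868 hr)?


ρ = 47.15/80.6 = 0.5850
P(Wq > t) = ρ·e^{−(μ−λ)t} = 0.5850·e^{−2.9035}
= 0.5850·0.054833 = 0.032077

Final: 0.032077


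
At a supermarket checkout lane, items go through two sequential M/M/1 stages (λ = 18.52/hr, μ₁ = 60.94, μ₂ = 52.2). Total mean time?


Each node sees arrival rate λ = 18.52/hr (tandem ⇒ throughput preserved).
W₁ = 1/(μ₁−λ) = 1/(60.94−18.52) = 0.02357 hr
W₂ = 1/(μ₂−λ) = 1/(52.2−18.52) = 0.02969 hr
W_total = W₁ + W₂ = 0.02357 + 0.02969 = 0.05326 hr

Final: 0.05326 hr


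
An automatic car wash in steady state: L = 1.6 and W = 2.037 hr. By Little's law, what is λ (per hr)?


λ = L/W = 1.6/2.037 = 0.7855 /hr

Final: 0.7855 /hr


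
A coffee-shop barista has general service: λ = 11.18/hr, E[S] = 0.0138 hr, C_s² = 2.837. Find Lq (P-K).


ρ = λ·E[S] = 11.18·0.0138 = 0.1543
Lq = ρ²(1+C_s²)/(2(1−ρ)) = 0.02380·(1+2.837)/(2·0.8457)
= 0.02380·3.8370/1.6914 = 0.05400

Final: 0.05400


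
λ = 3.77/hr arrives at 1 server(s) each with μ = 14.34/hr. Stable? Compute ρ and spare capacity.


Total capacity cμ = 1·14.34 = 14.34/hr
ρ = λ/(cμ) = 3.77/14.34 = 0.2629
Stable ⇔ ρ < 1: YES
Spare capacity = cμ − λ = 14.34 − 3.77 = 10.57/hr

Final: ρ = 0.2629; stable; margin = 10.57/hr


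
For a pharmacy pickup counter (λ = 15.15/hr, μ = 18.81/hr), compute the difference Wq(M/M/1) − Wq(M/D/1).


ρ = 15.15/18.81 = 0.8054
Wq(M/M/1) = ρ/(μ−λ) = 0.8054/3.66 = 0.22006 hr
Wq(M/D/1) = ρ/(2(μ−λ)) = 0.11003 hr
Savings = 0.22006 − 0.11003 = 0.11003 hr

Final: 0.11003 hr


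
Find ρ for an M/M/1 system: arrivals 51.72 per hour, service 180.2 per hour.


ρ = λ/μ = 51.72/180.2 = 0.2870

Final: 0.2870


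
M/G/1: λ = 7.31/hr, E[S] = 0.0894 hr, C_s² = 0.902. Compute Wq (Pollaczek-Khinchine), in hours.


ρ = λ·E[S] = 7.31·0.0894 = 0.6535
E[S²] = E[S]²(1+C_s²) = 0.0894²·(1+0.902) = 0.015201
Wq = λ·E[S²]/(2(1−ρ)) = 7.31·0.015201/(2·0.3465) = 0.16036 hr

Final: 0.16036 hr


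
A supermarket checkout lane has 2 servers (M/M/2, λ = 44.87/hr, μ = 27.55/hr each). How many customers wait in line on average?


a = λ/μ = 1.6287; ρ = a/2 = 0.8143
P₀ = 0.102331
Lq = P₀·a^c·ρ / (c!·(1−ρ)²) = 0.102331·2.65258·0.8143/(2·0.03447)
= 3.20628

Final: 3.20628


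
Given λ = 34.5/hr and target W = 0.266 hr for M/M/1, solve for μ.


W = 1/(μ−λ) ⇒ μ − λ = 1/W = 1/0.266 = 3.7594
μ = λ + 1/W = 34.5 + 3.7594 = 38.2594 per hr

Final: 38.2594 /hr


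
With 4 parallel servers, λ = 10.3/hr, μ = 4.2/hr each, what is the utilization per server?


ρ = λ/(cμ) = 10.3/(4·4.2) = 10.3/16.80 = 0.6131

Final: 0.6131


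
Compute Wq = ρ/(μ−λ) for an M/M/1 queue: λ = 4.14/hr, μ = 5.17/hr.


ρ = 4.14/5.17 = 0.8008
Wq = ρ/(μ−λ) = 0.8008/(5.17 − 4.14) = 0.8008/1.03 = 0.7775 hr

Final: 0.7775 hr


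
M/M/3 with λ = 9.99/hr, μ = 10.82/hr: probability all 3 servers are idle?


a = λ/μ = 9.99/10.82 = 0.9233; ρ = a/c = 0.3078
Σ_{k=0}^{2} a^k/k! (terms k=0..2) = 1.00000 + 0.92329 + 0.42623 = 2.34952
Tail: a^3/(3!(1−ρ)) = 0.78707/(6·0.6922) = 0.18950
P₀ = 1/(2.34952 + 0.18950) = 1/2.53902 = 0.393852

Final: 0.393852


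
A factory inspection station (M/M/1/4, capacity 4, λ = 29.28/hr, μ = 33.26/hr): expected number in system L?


ρ = 29.28/33.26 = 0.8803
L = ρ[1 − (K+1)ρ^K + Kρ^(K+1)] / [(1−ρ)(1−ρ^(K+1))]
Numerator: 0.8803·(1 − 5·0.600614 + 4·0.528742) = 0.098510
Denominator: (0.1197)·(0.471258) = 0.056392
L = 0.098510/0.056392 = 1.7469

Final: 1.7469


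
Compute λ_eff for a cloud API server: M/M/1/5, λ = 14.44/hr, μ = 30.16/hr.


ρ = 0.4788; P_K = (1−ρ)ρ^5/(1−ρ^6) = 0.013273
λ_eff = λ(1 − P_K) = 14.44·(1 − 0.013273) = 14.44·0.986727 = 14.2483 /hr

Final: 14.2483 /hr


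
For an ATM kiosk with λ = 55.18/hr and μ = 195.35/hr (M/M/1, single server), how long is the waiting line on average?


ρ = 55.18/195.35 = 0.2825
Lq = ρ²/(1−ρ) = 0.07979/0.7175 = 0.1112

Final: 0.1112


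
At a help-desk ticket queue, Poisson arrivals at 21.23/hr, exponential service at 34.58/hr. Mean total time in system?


W = 1/(μ−λ) = 1/(34.58 − 21.23) = 1/13.35 = 0.07491 hr

Final: 0.07491 hr


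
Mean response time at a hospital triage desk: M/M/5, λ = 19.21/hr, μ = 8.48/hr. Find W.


a = 2.2653; ρ = 0.4531; P₀ = 0.102303
Lq = P₀·a^c·ρ/(c!(1−ρ)²) = 0.07703
Wq = Lq/λ = 0.07703/19.21 = 0.004010 hr
W = Wq + 1/μ = 0.004010 + 0.11792 = 0.12193 hr

Final: 0.12193 hr


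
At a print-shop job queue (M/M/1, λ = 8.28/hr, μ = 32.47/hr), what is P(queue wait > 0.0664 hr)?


ρ = 8.28/32.47 = 0.2550
P(Wq > t) = ρ·e^{−(μ−λ)t} = 0.2550·e^{−1.6062}
= 0.2550·0.200645 = 0.051166

Final: 0.051166


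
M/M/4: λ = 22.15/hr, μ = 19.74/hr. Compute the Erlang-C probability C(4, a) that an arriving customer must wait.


a = λ/μ = 1.1221; ρ = a/4 = 0.2805
P₀ = 0.324791 (from M/M/c formula)
C(c,a) = [a^c/(c!(1−ρ))]·P₀ = [1.58528/(24·0.7195)]·0.324791
= 0.09181·0.324791 = 0.029818

Final: 0.029818


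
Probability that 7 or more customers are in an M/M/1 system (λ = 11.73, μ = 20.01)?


ρ = 11.73/20.01 = 0.5862
P(N ≥ n) = ρ^n = 0.5862^7 = 0.023788

Final: 0.023788


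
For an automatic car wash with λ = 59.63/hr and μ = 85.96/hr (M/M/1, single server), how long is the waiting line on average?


ρ = 59.63/85.96 = 0.6937
Lq = ρ²/(1−ρ) = 0.4812/0.3063 = 1.5710

Final: 1.5710


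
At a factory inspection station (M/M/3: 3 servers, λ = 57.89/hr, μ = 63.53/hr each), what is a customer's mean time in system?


a = 0.9112; ρ = 0.3037; P₀ = 0.398803
Lq = P₀·a^c·ρ/(c!(1−ρ)²) = 0.03151
Wq = Lq/λ = 0.03151/57.89 = 0.0005443 hr
W = Wq + 1/μ = 0.0005443 + 0.01574 = 0.01628 hr

Final: 0.01628 hr


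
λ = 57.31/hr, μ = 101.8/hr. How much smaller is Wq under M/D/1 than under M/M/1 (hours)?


ρ = 57.31/101.8 = 0.5630
Wq(M/M/1) = ρ/(μ−λ) = 0.5630/44.49 = 0.01265 hr
Wq(M/D/1) = ρ/(2(μ−λ)) = 0.006327 hr
Savings = 0.01265 − 0.006327 = 0.006327 hr

Final: 0.006327 hr


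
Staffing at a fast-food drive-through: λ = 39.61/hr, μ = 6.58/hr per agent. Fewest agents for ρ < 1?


Stability requires cμ > λ ⇔ c > λ/μ.
λ/μ = 39.61/6.58 = 6.0198
Minimum integer c = ⌊6.0198⌋ + 1 = 7
Check: 7·6.58 = 46.06 > 39.61, while 6·6.58 = 39.48 ≤ 39.61

Final: 7 servers


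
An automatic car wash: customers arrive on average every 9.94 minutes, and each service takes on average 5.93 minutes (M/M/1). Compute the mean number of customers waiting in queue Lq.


λ = 60/9.94 = 6.0362 /hr
μ = 60/5.93 = 10.1180 /hr
ρ = λ/μ = 6.0362/10.1180 = 0.5966
Lq = ρ²/(1−ρ) = 0.3559/0.4034 = 0.8822

Final: 0.8822


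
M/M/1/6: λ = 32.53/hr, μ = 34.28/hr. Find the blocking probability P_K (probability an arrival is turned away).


ρ = λ/μ = 32.53/34.28 = 0.9489
P_K = (1−ρ)ρ^K/(1−ρ^(K+1)) = (0.05105·0.730230)/(1 − 0.692951)
= 0.037278/0.307049 = 0.121409

Final: 0.121409


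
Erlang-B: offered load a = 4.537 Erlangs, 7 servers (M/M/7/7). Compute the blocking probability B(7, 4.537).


B(c,a) = (a^c/c!) / Σ_{k=0}^{c} a^k/k!
a^7/7! = 7.851469
Σ terms (k=0..7): 1.00000 + 4.53700 + 10.29218 + 15.56521 + 17.65484 + 16.02001 + 12.11379 + 7.85147 = 85.034510
B = 7.851469/85.034510 = 0.092333

Final: 0.092333


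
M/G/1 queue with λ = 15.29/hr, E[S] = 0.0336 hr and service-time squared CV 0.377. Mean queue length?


ρ = λ·E[S] = 15.29·0.0336 = 0.5137
Lq = ρ²(1+C_s²)/(2(1−ρ)) = 0.2639·(1+0.377)/(2·0.4863)
= 0.2639·1.3770/0.9725 = 0.37371

Final: 0.37371


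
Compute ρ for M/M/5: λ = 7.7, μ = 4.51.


ρ = λ/(cμ) = 7.7/(5·4.51) = 7.7/22.55 = 0.3415

Final: 0.3415


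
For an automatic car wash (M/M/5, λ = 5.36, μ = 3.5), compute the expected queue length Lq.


a = λ/μ = 1.5314; ρ = a/5 = 0.3063
P₀ = 0.215841
Lq = P₀·a^c·ρ / (c!·(1−ρ)²) = 0.215841·8.42333·0.3063/(120·0.48124)
= 0.009643

Final: 0.009643


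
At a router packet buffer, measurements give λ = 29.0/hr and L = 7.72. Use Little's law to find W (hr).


W = L/λ = 7.72/29.0 = 0.2662 hr

Final: 0.2662 hr


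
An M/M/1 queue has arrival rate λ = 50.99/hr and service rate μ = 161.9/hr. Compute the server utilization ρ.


ρ = λ/μ = 50.99/161.9 = 0.3149

Final: 0.3149


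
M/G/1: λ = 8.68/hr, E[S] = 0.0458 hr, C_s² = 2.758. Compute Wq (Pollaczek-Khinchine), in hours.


ρ = λ·E[S] = 8.68·0.0458 = 0.3975
E[S²] = E[S]²(1+C_s²) = 0.0458²·(1+2.758) = 0.007883
Wq = λ·E[S²]/(2(1−ρ)) = 8.68·0.007883/(2·0.6025) = 0.05679 hr

Final: 0.05679 hr


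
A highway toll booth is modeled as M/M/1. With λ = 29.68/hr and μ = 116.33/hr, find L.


ρ = λ/μ = 29.68/116.33 = 0.2551
L = ρ/(1−ρ) = 0.2551/(1 − 0.2551) = 0.2551/0.7449 = 0.3425

Final: 0.3425


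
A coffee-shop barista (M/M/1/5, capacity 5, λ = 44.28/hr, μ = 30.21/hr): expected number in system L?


ρ = 44.28/30.21 = 1.4657
L = ρ[1 − (K+1)ρ^K + Kρ^(K+1)] / [(1−ρ)(1−ρ^(K+1))]
Numerator: 1.4657·(1 − 6·6.765259 + 5·9.916110) = 14.641266
Denominator: (-0.4657)·(-8.916110) = 4.152587
L = 14.641266/4.152587 = 3.5258

Final: 3.5258


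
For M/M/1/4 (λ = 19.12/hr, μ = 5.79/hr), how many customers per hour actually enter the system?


ρ = 3.3022; P_K = (1−ρ)ρ^4/(1−ρ^5) = 0.698956
λ_eff = λ(1 − P_K) = 19.12·(1 − 0.698956) = 19.12·0.301044 = 5.7560 /hr

Final: 5.7560 /hr


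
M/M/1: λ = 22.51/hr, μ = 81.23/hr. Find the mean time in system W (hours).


W = 1/(μ−λ) = 1/(81.23 − 22.51) = 1/58.72 = 0.01703 hr

Final: 0.01703 hr


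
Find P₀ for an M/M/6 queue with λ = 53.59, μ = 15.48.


a = λ/μ = 53.59/15.48 = 3.4619; ρ = a/c = 0.5770
Σ_{k=0}^{5} a^k/k! (terms k=0..5) = 1.00000 + 3.46189 + 5.99233 + 6.91492 + 5.98467 + 4.14365 = 27.49745
Tail: a^6/(6!(1−ρ)) = 1721.38020/(720·0.4230) = 5.65177
P₀ = 1/(27.49745 + 5.65177) = 1/33.14922 = 0.030167

Final: 0.030167


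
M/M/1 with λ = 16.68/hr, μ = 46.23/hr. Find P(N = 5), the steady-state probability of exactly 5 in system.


ρ = 16.68/46.23 = 0.3608
P_n = (1−ρ)·ρ^n = (1 − 0.3608)·0.3608^5 = 0.6392·0.006114 = 0.003908

Final: 0.003908


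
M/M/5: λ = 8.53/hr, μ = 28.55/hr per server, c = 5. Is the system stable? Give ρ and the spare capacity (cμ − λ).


Total capacity cμ = 5·28.55 = 142.75/hr
ρ = λ/(cμ) = 8.53/142.75 = 0.05975
Stable ⇔ ρ < 1: YES
Spare capacity = cμ − λ = 142.75 − 8.53 = 134.22/hr

Final: ρ = 0.05975; stable; margin = 134.22/hr


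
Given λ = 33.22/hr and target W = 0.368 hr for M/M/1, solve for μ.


W = 1/(μ−λ) ⇒ μ − λ = 1/W = 1/0.368 = 2.7174
μ = λ + 1/W = 33.22 + 2.7174 = 35.9374 per hr

Final: 35.9374 /hr


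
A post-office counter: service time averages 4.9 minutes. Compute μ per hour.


μ = 1/(service time) in consistent units.
1 hour = 60 min, so μ = 60/4.9 = 12.2449 per hour

Final: 12.2449 /hr


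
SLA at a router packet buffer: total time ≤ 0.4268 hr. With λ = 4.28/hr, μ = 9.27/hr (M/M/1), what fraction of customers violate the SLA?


W ~ Exponential(μ−λ) for M/M/1.
μ − λ = 9.27 − 4.28 = 4.9900
P(W > t) = e^{−(μ−λ)t} = e^{−2.1297} = 0.118869

Final: 0.118869


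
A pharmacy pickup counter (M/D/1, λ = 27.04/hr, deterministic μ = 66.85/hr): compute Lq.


ρ = 27.04/66.85 = 0.4045
M/D/1: Lq = ρ²/(2(1−ρ)) = 0.1636/(2·0.5955) = 0.13737

Final: 0.13737


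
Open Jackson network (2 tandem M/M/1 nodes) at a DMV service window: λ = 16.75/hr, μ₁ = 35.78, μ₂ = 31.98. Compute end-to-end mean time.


Each node sees arrival rate λ = 16.75/hr (tandem ⇒ throughput preserved).
W₁ = 1/(μ₁−λ) = 1/(35.78−16.75) = 0.05255 hr
W₂ = 1/(μ₂−λ) = 1/(31.98−16.75) = 0.06566 hr
W_total = W₁ + W₂ = 0.05255 + 0.06566 = 0.11821 hr

Final: 0.11821 hr


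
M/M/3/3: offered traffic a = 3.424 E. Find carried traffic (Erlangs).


B(3,3.424) = 0.394102 (Erlang-B)
Carried load = a(1 − B) = 3.424·(1 − 0.394102) = 3.424·0.605898 = 2.0746 E

Final: 2.0746 Erlangs


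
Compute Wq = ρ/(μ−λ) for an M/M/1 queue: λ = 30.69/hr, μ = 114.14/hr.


ρ = 30.69/114.14 = 0.2689
Wq = ρ/(μ−λ) = 0.2689/(114.14 − 30.69) = 0.2689/83.45 = 0.003222 hr

Final: 0.003222 hr


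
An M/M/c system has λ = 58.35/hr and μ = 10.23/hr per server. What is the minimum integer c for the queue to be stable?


Stability requires cμ > λ ⇔ c > λ/μ.
λ/μ = 58.35/10.23 = 5.7038
Minimum integer c = ⌊5.7038⌋ + 1 = 6
Check: 6·10.23 = 61.38 > 58.35, while 5·10.23 = 51.15 ≤ 58.35

Final: 6 servers


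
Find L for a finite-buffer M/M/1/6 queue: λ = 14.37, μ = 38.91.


ρ = 14.37/38.91 = 0.3693
L = ρ[1 − (K+1)ρ^K + Kρ^(K+1)] / [(1−ρ)(1−ρ^(K+1))]
Numerator: 0.3693·(1 − 7·0.002537 + 6·0.0009371) = 0.364831
Denominator: (0.6307)·(0.999063) = 0.630095
L = 0.364831/0.630095 = 0.5790

Final: 0.5790


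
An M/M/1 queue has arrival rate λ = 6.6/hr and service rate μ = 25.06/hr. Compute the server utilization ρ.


ρ = λ/μ = 6.6/25.06 = 0.2634

Final: 0.2634


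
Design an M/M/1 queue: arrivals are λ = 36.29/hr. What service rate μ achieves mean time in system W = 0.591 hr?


W = 1/(μ−λ) ⇒ μ − λ = 1/W = 1/0.591 = 1.6920
μ = λ + 1/W = 36.29 + 1.6920 = 37.9820 per hr

Final: 37.9820 /hr


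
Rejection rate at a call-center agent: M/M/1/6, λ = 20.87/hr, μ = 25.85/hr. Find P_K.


ρ = λ/μ = 20.87/25.85 = 0.8074
P_K = (1−ρ)ρ^K/(1−ρ^(K+1)) = (0.1926·0.276931)/(1 − 0.223580)
= 0.053351/0.776420 = 0.068714

Final: 0.068714


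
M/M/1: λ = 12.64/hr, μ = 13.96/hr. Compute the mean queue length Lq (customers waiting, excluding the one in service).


ρ = 12.64/13.96 = 0.9054
Lq = ρ²/(1−ρ) = 0.8198/0.09456 = 8.6703

Final: 8.6703


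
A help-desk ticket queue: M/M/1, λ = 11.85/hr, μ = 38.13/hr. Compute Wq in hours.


ρ = 11.85/38.13 = 0.3108
Wq = ρ/(μ−λ) = 0.3108/(38.13 − 11.85) = 0.3108/26.28 = 0.01183 hr

Final: 0.01183 hr


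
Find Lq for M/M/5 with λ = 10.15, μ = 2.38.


a = λ/μ = 4.2647; ρ = a/5 = 0.8529
P₀ = 0.008264
Lq = P₀·a^c·ρ / (c!·(1−ρ)²) = 0.008264·1410.73495·0.8529/(120·0.02163)
= 3.83157

Final: 3.83157


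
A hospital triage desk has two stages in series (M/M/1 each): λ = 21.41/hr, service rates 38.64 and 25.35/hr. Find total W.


Each node sees arrival rate λ = 21.41/hr (tandem ⇒ throughput preserved).
W₁ = 1/(μ₁−λ) = 1/(38.64−21.41) = 0.05804 hr
W₂ = 1/(μ₂−λ) = 1/(25.35−21.41) = 0.25381 hr
W_total = W₁ + W₂ = 0.05804 + 0.25381 = 0.31185 hr

Final: 0.31185 hr


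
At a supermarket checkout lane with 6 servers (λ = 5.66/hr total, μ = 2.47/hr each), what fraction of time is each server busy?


ρ = λ/(cμ) = 5.66/(6·2.47) = 5.66/14.82 = 0.3819

Final: 0.3819


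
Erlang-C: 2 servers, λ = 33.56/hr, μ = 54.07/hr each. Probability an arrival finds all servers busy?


a = λ/μ = 0.6207; ρ = a/2 = 0.3103
P₀ = 0.526323 (from M/M/c formula)
C(c,a) = [a^c/(c!(1−ρ))]·P₀ = [0.38524/(2·0.6897)]·0.526323
= 0.27930·0.526323 = 0.147000

Final: 0.147000


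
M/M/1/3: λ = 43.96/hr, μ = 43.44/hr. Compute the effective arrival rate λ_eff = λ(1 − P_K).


ρ = 1.0120; P_K = (1−ρ)ρ^3/(1−ρ^4) = 0.254480
λ_eff = λ(1 − P_K) = 43.96·(1 − 0.254480) = 43.96·0.745520 = 32.7731 /hr

Final: 32.7731 /hr


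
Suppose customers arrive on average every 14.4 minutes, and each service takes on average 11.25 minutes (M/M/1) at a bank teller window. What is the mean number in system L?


λ = 60/14.4 = 4.1667 /hr
μ = 60/11.25 = 5.3333 /hr
ρ = λ/μ = 4.1667/5.3333 = 0.7813
L = ρ/(1−ρ) = 0.7813/0.2187 = 3.5714

Final: 3.5714


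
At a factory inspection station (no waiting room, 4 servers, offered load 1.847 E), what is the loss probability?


B(c,a) = (a^c/c!) / Σ_{k=0}^{c} a^k/k!
a^4/4! = 0.484905
Σ terms (k=0..4): 1.00000 + 1.84700 + 1.70570 + 1.05015 + 0.48490 = 6.087755
B = 0.484905/6.087755 = 0.079652

Final: 0.079652


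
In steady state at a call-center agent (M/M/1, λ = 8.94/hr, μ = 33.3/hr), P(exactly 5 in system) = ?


ρ = 8.94/33.3 = 0.2685
P_n = (1−ρ)·ρ^n = (1 − 0.2685)·0.2685^5 = 0.7315·0.001395 = 0.001020

Final: 0.001020


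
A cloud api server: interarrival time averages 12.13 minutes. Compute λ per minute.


λ = 1/(interarrival time) in consistent units.
1 minute = 1 min, so λ = 1/12.13 = 0.08244 per minute

Final: 0.08244 /min


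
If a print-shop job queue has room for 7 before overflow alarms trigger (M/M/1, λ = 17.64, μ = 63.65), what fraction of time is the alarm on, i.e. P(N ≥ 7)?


ρ = 17.64/63.65 = 0.2771
P(N ≥ n) = ρ^n = 0.2771^7 = 0.0001256

Final: 0.0001256


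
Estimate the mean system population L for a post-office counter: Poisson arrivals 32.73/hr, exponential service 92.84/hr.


ρ = λ/μ = 32.73/92.84 = 0.3525
L = ρ/(1−ρ) = 0.3525/(1 − 0.3525) = 0.3525/0.6475 = 0.5445

Final: 0.5445


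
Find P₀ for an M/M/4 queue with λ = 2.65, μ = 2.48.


a = λ/μ = 2.65/2.48 = 1.0685; ρ = a/c = 0.2671
Σ_{k=0}^{3} a^k/k! (terms k=0..3) = 1.00000 + 1.06855 + 0.57090 + 0.20334 = 2.84279
Tail: a^4/(4!(1−ρ)) = 1.30370/(24·0.7329) = 0.07412
P₀ = 1/(2.84279 + 0.07412) = 1/2.91691 = 0.342828

Final: 0.342828


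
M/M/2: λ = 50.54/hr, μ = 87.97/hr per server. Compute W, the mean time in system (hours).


a = 0.5745; ρ = 0.2873; P₀ = 0.553691
Lq = P₀·a^c·ρ/(c!(1−ρ)²) = 0.05167
Wq = Lq/λ = 0.05167/50.54 = 0.001022 hr
W = Wq + 1/μ = 0.001022 + 0.01137 = 0.01239 hr

Final: 0.01239 hr


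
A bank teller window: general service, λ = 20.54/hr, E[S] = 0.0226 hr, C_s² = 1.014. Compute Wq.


ρ = λ·E[S] = 20.54·0.0226 = 0.4642
E[S²] = E[S]²(1+C_s²) = 0.0226²·(1+1.014) = 0.001029
Wq = λ·E[S²]/(2(1−ρ)) = 20.54·0.001029/(2·0.5358) = 0.01972 hr

Final: 0.01972 hr


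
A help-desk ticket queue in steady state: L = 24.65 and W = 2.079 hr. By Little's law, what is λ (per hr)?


λ = L/W = 24.65/2.079 = 11.8567 /hr

Final: 11.8567 /hr


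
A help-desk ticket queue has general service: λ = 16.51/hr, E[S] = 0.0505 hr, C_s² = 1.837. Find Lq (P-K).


ρ = λ·E[S] = 16.51·0.0505 = 0.8338
Lq = ρ²(1+C_s²)/(2(1−ρ)) = 0.6951·(1+1.837)/(2·0.1662)
= 0.6951·2.8370/0.3325 = 5.93141

Final: 5.93141


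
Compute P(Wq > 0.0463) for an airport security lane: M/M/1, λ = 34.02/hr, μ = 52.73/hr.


ρ = 34.02/52.73 = 0.6452
P(Wq > t) = ρ·e^{−(μ−λ)t} = 0.6452·e^{−0.8663}
= 0.6452·0.420516 = 0.271306

Final: 0.271306


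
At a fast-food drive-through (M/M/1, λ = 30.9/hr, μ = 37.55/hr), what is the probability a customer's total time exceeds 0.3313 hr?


W ~ Exponential(μ−λ) for M/M/1.
μ − λ = 37.55 − 30.9 = 6.6500
P(W > t) = e^{−(μ−λ)t} = e^{−2.2031} = 0.110455

Final: 0.110455


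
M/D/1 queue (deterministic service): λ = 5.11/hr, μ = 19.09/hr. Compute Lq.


ρ = 5.11/19.09 = 0.2677
M/D/1: Lq = ρ²/(2(1−ρ)) = 0.07165/(2·0.7323) = 0.04892

Final: 0.04892


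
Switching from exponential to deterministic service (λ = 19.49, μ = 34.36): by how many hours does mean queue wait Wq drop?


ρ = 19.49/34.36 = 0.5672
Wq(M/M/1) = ρ/(μ−λ) = 0.5672/14.87 = 0.03815 hr
Wq(M/D/1) = ρ/(2(μ−λ)) = 0.01907 hr
Savings = 0.03815 − 0.01907 = 0.01907 hr

Final: 0.01907 hr


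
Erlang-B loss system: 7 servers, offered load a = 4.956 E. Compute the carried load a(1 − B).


B(7,4.956) = 0.117765 (Erlang-B)
Carried load = a(1 − B) = 4.956·(1 − 0.117765) = 4.956·0.882235 = 4.3724 E

Final: 4.3724 Erlangs


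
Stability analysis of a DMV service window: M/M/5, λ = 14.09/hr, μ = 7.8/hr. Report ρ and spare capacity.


Total capacity cμ = 5·7.8 = 39.00/hr
ρ = λ/(cμ) = 14.09/39.00 = 0.3613
Stable ⇔ ρ < 1: YES
Spare capacity = cμ − λ = 39.00 − 14.09 = 24.91/hr

Final: ρ = 0.3613; stable; margin = 24.91/hr


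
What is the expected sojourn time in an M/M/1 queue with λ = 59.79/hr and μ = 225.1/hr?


W = 1/(μ−λ) = 1/(225.1 − 59.79) = 1/165.31 = 0.006049 hr

Final: 0.006049 hr


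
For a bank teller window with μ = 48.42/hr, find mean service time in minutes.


Mean service time = 1/μ = 1/48.42 hour = 0.02065 hour
In minutes: 0.02065 × 60 = 1.2392 min

Final: 1.2392 min


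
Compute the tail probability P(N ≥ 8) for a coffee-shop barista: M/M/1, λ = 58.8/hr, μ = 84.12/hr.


ρ = 58.8/84.12 = 0.6990
P(N ≥ n) = ρ^n = 0.6990^8 = 0.056993

Final: 0.056993


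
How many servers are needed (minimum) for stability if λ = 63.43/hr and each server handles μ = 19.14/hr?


Stability requires cμ > λ ⇔ c > λ/μ.
λ/μ = 63.43/19.14 = 3.3140
Minimum integer c = ⌊3.3140⌋ + 1 = 4
Check: 4·19.14 = 76.56 > 63.43, while 3·19.14 = 57.42 ≤ 63.43

Final: 4 servers


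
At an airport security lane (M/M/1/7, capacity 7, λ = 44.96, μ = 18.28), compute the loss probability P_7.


ρ = λ/μ = 44.96/18.28 = 2.4595
P_K = (1−ρ)ρ^K/(1−ρ^(K+1)) = (-1.4595·544.440944)/(1 − 1339.062628)
= -794.621684/-1338.062628 = 0.593860

Final: 0.593860


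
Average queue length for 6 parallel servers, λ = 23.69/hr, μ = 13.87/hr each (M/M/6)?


a = λ/μ = 1.7080; ρ = a/6 = 0.2847
P₀ = 0.181126
Lq = P₀·a^c·ρ / (c!·(1−ρ)²) = 0.181126·24.82742·0.2847/(720·0.51170)
= 0.003475

Final: 0.003475


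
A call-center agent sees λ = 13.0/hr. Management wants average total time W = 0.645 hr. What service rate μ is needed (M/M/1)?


W = 1/(μ−λ) ⇒ μ − λ = 1/W = 1/0.645 = 1.5504
μ = λ + 1/W = 13.0 + 1.5504 = 14.5504 per hr

Final: 14.5504 /hr


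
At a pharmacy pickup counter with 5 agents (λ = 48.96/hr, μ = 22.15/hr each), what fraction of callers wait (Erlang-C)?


a = λ/μ = 2.2104; ρ = a/5 = 0.4421
P₀ = 0.108273 (from M/M/c formula)
C(c,a) = [a^c/(c!(1−ρ))]·P₀ = [52.76408/(120·0.5579)]·0.108273
= 0.78810·0.108273 = 0.085330

Final: 0.085330


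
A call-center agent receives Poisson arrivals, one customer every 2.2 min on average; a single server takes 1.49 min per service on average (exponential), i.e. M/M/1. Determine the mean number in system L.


λ = 60/2.2 = 27.2727 /hr
μ = 60/1.49 = 40.2685 /hr
ρ = λ/μ = 27.2727/40.2685 = 0.6773
L = ρ/(1−ρ) = 0.6773/0.3227 = 2.0986

Final: 2.0986


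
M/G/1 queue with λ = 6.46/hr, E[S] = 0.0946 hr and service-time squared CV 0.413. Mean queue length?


ρ = λ·E[S] = 6.46·0.0946 = 0.6111
Lq = ρ²(1+C_s²)/(2(1−ρ)) = 0.3735·(1+0.413)/(2·0.3889)
= 0.3735·1.4130/0.7778 = 0.67848

Final: 0.67848


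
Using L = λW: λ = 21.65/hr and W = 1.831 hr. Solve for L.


L = λW = 21.65·1.831 = 39.6411

Final: 39.6411


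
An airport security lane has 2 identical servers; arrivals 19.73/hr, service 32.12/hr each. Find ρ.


ρ = λ/(cμ) = 19.73/(2·32.12) = 19.73/64.24 = 0.3071

Final: 0.3071


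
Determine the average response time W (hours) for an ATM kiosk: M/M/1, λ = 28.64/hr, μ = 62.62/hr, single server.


W = 1/(μ−λ) = 1/(62.62 − 28.64) = 1/33.98 = 0.02943 hr

Final: 0.02943 hr


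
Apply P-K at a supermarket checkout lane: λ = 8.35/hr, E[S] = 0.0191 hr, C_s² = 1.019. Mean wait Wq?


ρ = λ·E[S] = 8.35·0.0191 = 0.1595
E[S²] = E[S]²(1+C_s²) = 0.0191²·(1+1.019) = 0.0007366
Wq = λ·E[S²]/(2(1−ρ)) = 8.35·0.0007366/(2·0.8405) = 0.003659 hr

Final: 0.003659 hr


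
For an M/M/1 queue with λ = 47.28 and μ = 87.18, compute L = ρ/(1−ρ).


ρ = λ/μ = 47.28/87.18 = 0.5423
L = ρ/(1−ρ) = 0.5423/(1 − 0.5423) = 0.5423/0.4577 = 1.1850

Final: 1.1850


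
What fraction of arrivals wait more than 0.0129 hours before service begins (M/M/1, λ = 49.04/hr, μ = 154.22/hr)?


ρ = 49.04/154.22 = 0.3180
P(Wq > t) = ρ·e^{−(μ−λ)t} = 0.3180·e^{−1.3568}
= 0.3180·0.257478 = 0.081875

Final: 0.081875


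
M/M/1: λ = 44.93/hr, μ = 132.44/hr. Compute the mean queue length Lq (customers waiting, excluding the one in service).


ρ = 44.93/132.44 = 0.3392
Lq = ρ²/(1−ρ) = 0.1151/0.6608 = 0.1742

Final: 0.1742


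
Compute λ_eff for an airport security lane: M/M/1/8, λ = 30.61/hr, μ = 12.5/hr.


ρ = 2.4488; P_K = (1−ρ)ρ^8/(1−ρ^9) = 0.591824
λ_eff = λ(1 − P_K) = 30.61·(1 − 0.591824) = 30.61·0.408176 = 12.4943 /hr

Final: 12.4943 /hr


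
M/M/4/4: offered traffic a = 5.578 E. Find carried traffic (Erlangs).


B(4,5.578) = 0.441334 (Erlang-B)
Carried load = a(1 − B) = 5.578·(1 − 0.441334) = 5.578·0.558666 = 3.1162 E

Final: 3.1162 Erlangs


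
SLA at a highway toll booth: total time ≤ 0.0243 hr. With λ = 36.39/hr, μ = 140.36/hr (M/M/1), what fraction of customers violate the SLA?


W ~ Exponential(μ−λ) for M/M/1.
μ − λ = 140.36 − 36.39 = 103.9700
P(W > t) = e^{−(μ−λ)t} = e^{−2.5265} = 0.079941

Final: 0.079941


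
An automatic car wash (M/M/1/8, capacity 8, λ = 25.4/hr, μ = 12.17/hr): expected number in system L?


ρ = 25.4/12.17 = 2.0871
L = ρ[1 − (K+1)ρ^K + Kρ^(K+1)] / [(1−ρ)(1−ρ^(K+1))]
Numerator: 2.0871·(1 − 9·360.035319 + 8·751.429508) = 5785.686280
Denominator: (-1.0871)·(-750.429508) = 815.791487
L = 5785.686280/815.791487 = 7.0921

Final: 7.0921


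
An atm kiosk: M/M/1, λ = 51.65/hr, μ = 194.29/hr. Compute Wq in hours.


ρ = 51.65/194.29 = 0.2658
Wq = ρ/(μ−λ) = 0.2658/(194.29 − 51.65) = 0.2658/142.64 = 0.001864 hr

Final: 0.001864 hr


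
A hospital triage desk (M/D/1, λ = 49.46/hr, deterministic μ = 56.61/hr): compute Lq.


ρ = 49.46/56.61 = 0.8737
M/D/1: Lq = ρ²/(2(1−ρ)) = 0.7633/(2·0.1263) = 3.02189

Final: 3.02189


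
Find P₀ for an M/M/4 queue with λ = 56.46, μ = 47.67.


a = λ/μ = 56.46/47.67 = 1.1844; ρ = a/c = 0.2961
Σ_{k=0}^{3} a^k/k! (terms k=0..3) = 1.00000 + 1.18439 + 0.70139 + 0.27691 = 3.16269
Tail: a^4/(4!(1−ρ)) = 1.96781/(24·0.7039) = 0.11648
P₀ = 1/(3.16269 + 0.11648) = 1/3.27918 = 0.304955

Final: 0.304955


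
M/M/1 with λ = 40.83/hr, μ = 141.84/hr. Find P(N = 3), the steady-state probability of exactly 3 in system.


ρ = 40.83/141.84 = 0.2879
P_n = (1−ρ)·ρ^n = (1 − 0.2879)·0.2879^3 = 0.7121·0.023853 = 0.016987

Final: 0.016987
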